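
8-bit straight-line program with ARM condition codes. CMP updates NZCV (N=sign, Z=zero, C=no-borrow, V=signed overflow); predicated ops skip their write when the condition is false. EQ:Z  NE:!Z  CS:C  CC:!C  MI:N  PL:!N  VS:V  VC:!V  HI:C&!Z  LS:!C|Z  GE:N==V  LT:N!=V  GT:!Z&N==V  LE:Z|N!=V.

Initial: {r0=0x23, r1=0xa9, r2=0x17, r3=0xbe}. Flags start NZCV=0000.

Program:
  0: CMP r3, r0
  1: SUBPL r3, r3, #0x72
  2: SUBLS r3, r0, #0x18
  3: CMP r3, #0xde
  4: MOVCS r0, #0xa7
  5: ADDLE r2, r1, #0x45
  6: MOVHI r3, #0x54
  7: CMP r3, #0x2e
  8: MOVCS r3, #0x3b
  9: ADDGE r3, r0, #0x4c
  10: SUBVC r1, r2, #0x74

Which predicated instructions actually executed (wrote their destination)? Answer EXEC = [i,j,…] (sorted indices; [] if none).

0: ✓ CMP  NZCV=1010
1: · SUBPL
2: · SUBLS
3: ✓ CMP  NZCV=1000
4: · MOVCS
5: ✓ ADDLE  r2←0xee
6: · MOVHI
7: ✓ CMP  NZCV=1010
8: ✓ MOVCS  r3←0x3b
9: · ADDGE
10: ✓ SUBVC  r1←0x7a

EXEC = [5,8,10]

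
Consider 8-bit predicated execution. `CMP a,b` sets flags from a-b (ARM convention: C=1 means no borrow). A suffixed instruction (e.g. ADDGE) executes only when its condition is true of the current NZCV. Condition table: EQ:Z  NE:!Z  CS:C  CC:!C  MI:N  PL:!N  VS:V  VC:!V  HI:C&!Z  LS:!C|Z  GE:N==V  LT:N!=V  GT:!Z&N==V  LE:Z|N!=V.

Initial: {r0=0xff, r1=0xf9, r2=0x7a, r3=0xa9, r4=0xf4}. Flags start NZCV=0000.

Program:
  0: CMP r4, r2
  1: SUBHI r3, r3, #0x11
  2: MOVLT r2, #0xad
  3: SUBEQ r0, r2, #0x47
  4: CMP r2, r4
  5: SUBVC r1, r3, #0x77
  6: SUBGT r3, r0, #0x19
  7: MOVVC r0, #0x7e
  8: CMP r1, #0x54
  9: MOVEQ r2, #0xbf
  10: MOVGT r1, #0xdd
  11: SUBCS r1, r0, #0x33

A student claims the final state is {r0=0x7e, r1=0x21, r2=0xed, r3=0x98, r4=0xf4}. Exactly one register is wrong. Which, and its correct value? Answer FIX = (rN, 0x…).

[0] flags=0011 → (cmp)
[1] flags=0011 HI?T → r3=0x98
[2] flags=0011 LT?T → r2=0xad
[3] flags=0011 EQ?F → skip
[4] flags=1000 → (cmp)
[5] flags=1000 VC?T → r1=0x21
[6] flags=1000 GT?F → skip
[7] flags=1000 VC?T → r0=0x7e
[8] flags=1000 → (cmp)
[9] flags=1000 EQ?F → skip
[10] flags=1000 GT?F → skip
[11] flags=1000 CS?F → skip

FIX = (r2, 0xad)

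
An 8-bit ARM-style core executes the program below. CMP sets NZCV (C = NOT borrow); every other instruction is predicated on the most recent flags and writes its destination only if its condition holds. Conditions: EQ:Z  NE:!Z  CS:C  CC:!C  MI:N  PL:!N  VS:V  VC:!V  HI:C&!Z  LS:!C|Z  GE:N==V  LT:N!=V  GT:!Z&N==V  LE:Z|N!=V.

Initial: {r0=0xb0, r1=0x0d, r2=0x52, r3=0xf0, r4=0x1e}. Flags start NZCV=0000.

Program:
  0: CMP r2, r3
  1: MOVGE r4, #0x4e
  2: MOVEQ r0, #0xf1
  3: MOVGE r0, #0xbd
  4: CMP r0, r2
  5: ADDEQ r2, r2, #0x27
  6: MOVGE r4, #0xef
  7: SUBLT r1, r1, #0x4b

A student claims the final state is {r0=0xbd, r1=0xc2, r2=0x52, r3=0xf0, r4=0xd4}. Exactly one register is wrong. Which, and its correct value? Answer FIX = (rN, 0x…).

FIX = (r4, 0x4e)

[0] flags=0000 → (cmp)
[1] flags=0000 GE?T → r4=0x4e
[2] flags=0000 EQ?F → skip
[3] flags=0000 GE?T → r0=0xbd
[4] flags=0011 → (cmp)
[5] flags=0011 EQ?F → skip
[6] flags=0011 GE?F → skip
[7] flags=0011 LT?T → r1=0xc2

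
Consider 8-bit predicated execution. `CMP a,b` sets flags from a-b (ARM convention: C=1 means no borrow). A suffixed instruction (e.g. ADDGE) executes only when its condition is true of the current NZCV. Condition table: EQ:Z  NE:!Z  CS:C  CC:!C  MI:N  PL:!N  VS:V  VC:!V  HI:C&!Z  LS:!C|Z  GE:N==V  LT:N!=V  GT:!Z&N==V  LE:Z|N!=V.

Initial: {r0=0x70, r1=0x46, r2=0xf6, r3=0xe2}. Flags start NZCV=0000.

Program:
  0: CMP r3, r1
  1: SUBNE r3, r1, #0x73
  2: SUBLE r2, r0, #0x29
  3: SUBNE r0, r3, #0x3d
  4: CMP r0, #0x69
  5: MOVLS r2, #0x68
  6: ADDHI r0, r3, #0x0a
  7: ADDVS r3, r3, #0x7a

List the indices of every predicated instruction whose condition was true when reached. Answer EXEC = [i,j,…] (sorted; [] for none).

EXEC = [1,2,3,6,7]

[0] flags=1010 → (cmp)
[1] flags=1010 NE?T → r3=0xd3
[2] flags=1010 LE?T → r2=0x47
[3] flags=1010 NE?T → r0=0x96
[4] flags=0011 → (cmp)
[5] flags=0011 LS?F → skip
[6] flags=0011 HI?T → r0=0xdd
[7] flags=0011 VS?T → r3=0x4d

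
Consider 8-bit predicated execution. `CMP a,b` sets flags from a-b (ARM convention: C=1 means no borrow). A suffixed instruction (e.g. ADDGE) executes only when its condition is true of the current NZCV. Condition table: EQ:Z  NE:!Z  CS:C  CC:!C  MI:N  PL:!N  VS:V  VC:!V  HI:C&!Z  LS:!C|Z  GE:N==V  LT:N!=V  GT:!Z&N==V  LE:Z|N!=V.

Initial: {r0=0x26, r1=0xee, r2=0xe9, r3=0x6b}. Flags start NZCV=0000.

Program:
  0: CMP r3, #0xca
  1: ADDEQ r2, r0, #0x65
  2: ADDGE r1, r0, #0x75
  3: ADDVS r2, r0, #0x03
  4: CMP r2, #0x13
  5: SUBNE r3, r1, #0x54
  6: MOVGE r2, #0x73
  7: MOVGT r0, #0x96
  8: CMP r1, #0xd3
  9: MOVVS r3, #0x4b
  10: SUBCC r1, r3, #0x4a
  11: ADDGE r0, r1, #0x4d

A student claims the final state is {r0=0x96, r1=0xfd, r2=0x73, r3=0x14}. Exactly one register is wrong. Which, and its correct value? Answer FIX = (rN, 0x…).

FIX = (r3, 0x47)

[0] flags=1001 → (cmp)
[1] flags=1001 EQ?F → skip
[2] flags=1001 GE?T → r1=0x9b
[3] flags=1001 VS?T → r2=0x29
[4] flags=0010 → (cmp)
[5] flags=0010 NE?T → r3=0x47
[6] flags=0010 GE?T → r2=0x73
[7] flags=0010 GT?T → r0=0x96
[8] flags=1000 → (cmp)
[9] flags=1000 VS?F → skip
[10] flags=1000 CC?T → r1=0xfd
[11] flags=1000 GE?F → skip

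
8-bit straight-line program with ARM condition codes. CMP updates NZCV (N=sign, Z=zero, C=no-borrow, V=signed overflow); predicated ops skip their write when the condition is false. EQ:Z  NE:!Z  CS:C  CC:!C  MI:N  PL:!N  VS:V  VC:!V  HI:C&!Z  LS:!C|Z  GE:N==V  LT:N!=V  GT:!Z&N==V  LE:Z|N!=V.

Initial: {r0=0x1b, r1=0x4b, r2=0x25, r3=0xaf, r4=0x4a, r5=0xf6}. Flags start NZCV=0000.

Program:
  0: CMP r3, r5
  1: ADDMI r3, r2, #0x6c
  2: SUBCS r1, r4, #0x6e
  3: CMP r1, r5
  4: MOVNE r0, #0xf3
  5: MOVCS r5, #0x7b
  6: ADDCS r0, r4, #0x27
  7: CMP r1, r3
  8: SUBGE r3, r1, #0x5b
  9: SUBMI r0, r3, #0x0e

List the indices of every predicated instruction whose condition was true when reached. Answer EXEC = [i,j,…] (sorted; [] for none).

0: ✓ CMP  NZCV=1000
1: ✓ ADDMI  r3←0x91
2: · SUBCS
3: ✓ CMP  NZCV=0000
4: ✓ MOVNE  r0←0xf3
5: · MOVCS
6: · ADDCS
7: ✓ CMP  NZCV=1001
8: ✓ SUBGE  r3←0xf0
9: ✓ SUBMI  r0←0xe2

EXEC = [1,4,8,9]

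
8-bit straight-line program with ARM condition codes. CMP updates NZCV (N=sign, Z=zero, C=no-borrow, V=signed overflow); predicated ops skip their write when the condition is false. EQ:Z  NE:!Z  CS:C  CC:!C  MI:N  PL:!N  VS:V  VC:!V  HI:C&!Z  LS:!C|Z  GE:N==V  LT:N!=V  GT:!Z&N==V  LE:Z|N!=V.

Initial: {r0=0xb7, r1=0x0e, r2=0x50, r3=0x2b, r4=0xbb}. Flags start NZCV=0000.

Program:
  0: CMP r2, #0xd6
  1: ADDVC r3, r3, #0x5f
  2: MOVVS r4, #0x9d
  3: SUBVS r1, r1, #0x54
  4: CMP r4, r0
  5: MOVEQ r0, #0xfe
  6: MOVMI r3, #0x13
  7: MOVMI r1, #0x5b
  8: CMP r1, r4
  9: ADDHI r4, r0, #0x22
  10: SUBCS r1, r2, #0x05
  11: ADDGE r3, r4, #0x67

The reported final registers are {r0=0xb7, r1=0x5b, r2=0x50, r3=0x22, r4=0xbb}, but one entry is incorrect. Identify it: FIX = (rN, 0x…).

FIX = (r1, 0x0e)

[0] flags=0000 → (cmp)
[1] flags=0000 VC?T → r3=0x8a
[2] flags=0000 VS?F → skip
[3] flags=0000 VS?F → skip
[4] flags=0010 → (cmp)
[5] flags=0010 EQ?F → skip
[6] flags=0010 MI?F → skip
[7] flags=0010 MI?F → skip
[8] flags=0000 → (cmp)
[9] flags=0000 HI?F → skip
[10] flags=0000 CS?F → skip
[11] flags=0000 GE?T → r3=0x22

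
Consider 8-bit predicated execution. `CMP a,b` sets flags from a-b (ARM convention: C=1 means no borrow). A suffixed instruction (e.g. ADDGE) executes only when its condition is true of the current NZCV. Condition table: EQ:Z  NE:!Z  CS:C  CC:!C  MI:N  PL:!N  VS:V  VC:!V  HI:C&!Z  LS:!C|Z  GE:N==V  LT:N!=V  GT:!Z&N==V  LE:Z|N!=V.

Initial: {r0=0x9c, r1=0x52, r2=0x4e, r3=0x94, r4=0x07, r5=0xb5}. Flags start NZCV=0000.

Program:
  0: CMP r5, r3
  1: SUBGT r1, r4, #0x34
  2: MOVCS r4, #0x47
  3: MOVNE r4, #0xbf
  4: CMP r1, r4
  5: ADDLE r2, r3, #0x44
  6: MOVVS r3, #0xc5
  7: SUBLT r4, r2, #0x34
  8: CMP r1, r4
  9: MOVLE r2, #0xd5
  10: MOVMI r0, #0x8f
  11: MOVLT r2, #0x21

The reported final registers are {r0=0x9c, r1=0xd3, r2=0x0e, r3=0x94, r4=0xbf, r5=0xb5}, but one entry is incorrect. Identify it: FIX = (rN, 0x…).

[0] flags=0010 → (cmp)
[1] flags=0010 GT?T → r1=0xd3
[2] flags=0010 CS?T → r4=0x47
[3] flags=0010 NE?T → r4=0xbf
[4] flags=0010 → (cmp)
[5] flags=0010 LE?F → skip
[6] flags=0010 VS?F → skip
[7] flags=0010 LT?F → skip
[8] flags=0010 → (cmp)
[9] flags=0010 LE?F → skip
[10] flags=0010 MI?F → skip
[11] flags=0010 LT?F → skip

FIX = (r2, 0x4e)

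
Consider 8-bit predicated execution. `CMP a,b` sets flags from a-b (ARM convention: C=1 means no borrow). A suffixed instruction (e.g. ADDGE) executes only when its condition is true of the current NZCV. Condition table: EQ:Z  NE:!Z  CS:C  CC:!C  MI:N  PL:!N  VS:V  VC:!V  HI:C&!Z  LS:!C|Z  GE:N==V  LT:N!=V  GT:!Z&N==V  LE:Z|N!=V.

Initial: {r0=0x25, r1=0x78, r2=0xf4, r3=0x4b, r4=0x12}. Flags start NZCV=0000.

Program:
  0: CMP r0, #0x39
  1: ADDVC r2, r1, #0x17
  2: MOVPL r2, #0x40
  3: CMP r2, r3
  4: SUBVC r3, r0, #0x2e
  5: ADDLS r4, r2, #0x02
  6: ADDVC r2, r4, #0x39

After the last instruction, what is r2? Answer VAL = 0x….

[0] flags=1000 → (cmp)
[1] flags=1000 VC?T → r2=0x8f
[2] flags=1000 PL?F → skip
[3] flags=0011 → (cmp)
[4] flags=0011 VC?F → skip
[5] flags=0011 LS?F → skip
[6] flags=0011 VC?F → skip

VAL = 0x8f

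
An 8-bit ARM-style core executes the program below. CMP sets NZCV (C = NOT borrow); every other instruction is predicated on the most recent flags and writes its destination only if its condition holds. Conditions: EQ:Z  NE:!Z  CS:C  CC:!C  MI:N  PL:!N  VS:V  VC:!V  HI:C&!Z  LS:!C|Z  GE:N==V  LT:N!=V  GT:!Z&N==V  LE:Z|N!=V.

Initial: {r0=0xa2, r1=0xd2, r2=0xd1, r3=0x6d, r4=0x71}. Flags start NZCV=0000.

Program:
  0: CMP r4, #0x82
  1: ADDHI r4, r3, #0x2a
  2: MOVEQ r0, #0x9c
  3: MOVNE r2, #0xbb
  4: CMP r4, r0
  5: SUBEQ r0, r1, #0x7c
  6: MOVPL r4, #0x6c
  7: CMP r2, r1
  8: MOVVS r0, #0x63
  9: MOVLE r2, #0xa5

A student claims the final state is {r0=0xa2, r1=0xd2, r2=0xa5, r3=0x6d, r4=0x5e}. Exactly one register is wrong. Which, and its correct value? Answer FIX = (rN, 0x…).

FIX = (r4, 0x71)

0: ✓ CMP  NZCV=1001
1: · ADDHI
2: · MOVEQ
3: ✓ MOVNE  r2←0xbb
4: ✓ CMP  NZCV=1001
5: · SUBEQ
6: · MOVPL
7: ✓ CMP  NZCV=1000
8: · MOVVS
9: ✓ MOVLE  r2←0xa5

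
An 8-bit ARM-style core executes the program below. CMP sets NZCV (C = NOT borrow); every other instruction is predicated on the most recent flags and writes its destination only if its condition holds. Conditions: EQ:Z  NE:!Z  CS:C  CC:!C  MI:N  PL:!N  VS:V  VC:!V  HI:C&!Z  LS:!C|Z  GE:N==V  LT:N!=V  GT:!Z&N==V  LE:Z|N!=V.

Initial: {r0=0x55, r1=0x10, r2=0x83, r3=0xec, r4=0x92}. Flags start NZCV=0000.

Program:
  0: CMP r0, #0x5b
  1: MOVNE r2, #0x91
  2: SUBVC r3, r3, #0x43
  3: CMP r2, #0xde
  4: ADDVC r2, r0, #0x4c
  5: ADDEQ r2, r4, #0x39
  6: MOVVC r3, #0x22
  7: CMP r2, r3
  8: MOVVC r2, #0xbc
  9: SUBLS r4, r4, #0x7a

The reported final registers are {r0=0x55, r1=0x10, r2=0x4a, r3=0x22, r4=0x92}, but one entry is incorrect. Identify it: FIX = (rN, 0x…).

FIX = (r2, 0xa1)

0: ✓ CMP  NZCV=1000
1: ✓ MOVNE  r2←0x91
2: ✓ SUBVC  r3←0xa9
3: ✓ CMP  NZCV=1000
4: ✓ ADDVC  r2←0xa1
5: · ADDEQ
6: ✓ MOVVC  r3←0x22
7: ✓ CMP  NZCV=0011
8: · MOVVC
9: · SUBLS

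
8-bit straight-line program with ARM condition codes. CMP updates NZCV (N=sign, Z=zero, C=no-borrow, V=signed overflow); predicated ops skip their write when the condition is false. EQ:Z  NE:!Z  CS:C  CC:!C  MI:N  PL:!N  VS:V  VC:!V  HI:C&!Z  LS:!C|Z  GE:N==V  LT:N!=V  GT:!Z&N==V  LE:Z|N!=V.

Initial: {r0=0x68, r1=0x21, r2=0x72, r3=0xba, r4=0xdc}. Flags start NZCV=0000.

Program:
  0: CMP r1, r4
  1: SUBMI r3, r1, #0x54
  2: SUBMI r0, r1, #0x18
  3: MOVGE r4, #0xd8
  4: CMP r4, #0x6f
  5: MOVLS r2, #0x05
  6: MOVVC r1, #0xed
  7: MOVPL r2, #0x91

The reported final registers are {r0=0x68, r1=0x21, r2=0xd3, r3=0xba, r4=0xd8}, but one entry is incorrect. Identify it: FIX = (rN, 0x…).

[0] flags=0000 → (cmp)
[1] flags=0000 MI?F → skip
[2] flags=0000 MI?F → skip
[3] flags=0000 GE?T → r4=0xd8
[4] flags=0011 → (cmp)
[5] flags=0011 LS?F → skip
[6] flags=0011 VC?F → skip
[7] flags=0011 PL?T → r2=0x91

FIX = (r2, 0x91)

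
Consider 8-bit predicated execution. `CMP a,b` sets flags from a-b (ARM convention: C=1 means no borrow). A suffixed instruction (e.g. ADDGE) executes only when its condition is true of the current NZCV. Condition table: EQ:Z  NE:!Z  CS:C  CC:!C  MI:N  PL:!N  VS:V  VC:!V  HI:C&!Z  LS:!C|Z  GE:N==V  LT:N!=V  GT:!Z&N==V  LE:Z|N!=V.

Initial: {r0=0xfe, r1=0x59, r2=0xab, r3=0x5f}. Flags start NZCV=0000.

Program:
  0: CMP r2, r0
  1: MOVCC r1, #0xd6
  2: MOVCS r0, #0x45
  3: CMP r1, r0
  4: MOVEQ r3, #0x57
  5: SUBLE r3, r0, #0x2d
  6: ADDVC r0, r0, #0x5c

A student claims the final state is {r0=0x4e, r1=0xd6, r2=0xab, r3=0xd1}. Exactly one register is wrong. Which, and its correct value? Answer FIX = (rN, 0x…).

[0] flags=1000 → (cmp)
[1] flags=1000 CC?T → r1=0xd6
[2] flags=1000 CS?F → skip
[3] flags=1000 → (cmp)
[4] flags=1000 EQ?F → skip
[5] flags=1000 LE?T → r3=0xd1
[6] flags=1000 VC?T → r0=0x5a

FIX = (r0, 0x5a)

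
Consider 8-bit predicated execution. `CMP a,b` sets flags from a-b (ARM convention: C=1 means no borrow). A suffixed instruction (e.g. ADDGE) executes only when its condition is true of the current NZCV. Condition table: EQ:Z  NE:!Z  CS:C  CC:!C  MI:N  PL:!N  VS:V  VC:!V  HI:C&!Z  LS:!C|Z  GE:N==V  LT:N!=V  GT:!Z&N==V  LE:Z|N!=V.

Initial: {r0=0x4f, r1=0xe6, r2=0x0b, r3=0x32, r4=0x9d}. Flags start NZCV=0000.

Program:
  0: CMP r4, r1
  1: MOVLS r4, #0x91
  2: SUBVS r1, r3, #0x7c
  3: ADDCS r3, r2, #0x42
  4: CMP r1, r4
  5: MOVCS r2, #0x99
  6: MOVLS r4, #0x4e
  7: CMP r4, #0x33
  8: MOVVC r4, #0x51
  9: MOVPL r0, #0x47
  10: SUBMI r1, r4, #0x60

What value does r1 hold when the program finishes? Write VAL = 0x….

VAL = 0xe6

[0] flags=1000 → (cmp)
[1] flags=1000 LS?T → r4=0x91
[2] flags=1000 VS?F → skip
[3] flags=1000 CS?F → skip
[4] flags=0010 → (cmp)
[5] flags=0010 CS?T → r2=0x99
[6] flags=0010 LS?F → skip
[7] flags=0011 → (cmp)
[8] flags=0011 VC?F → skip
[9] flags=0011 PL?T → r0=0x47
[10] flags=0011 MI?F → skip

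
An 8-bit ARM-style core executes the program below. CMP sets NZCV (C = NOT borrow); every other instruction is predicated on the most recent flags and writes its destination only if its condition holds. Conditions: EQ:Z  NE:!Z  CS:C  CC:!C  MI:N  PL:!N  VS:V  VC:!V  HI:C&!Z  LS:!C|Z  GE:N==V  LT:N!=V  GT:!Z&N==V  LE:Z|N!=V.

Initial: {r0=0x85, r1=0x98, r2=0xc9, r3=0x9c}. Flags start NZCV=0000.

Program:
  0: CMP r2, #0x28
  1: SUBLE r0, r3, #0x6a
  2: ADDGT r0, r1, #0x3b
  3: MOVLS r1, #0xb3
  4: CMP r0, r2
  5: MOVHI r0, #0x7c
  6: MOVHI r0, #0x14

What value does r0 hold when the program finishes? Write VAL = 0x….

VAL = 0x32

0: ✓ CMP  NZCV=1010
1: ✓ SUBLE  r0←0x32
2: · ADDGT
3: · MOVLS
4: ✓ CMP  NZCV=0000
5: · MOVHI
6: · MOVHI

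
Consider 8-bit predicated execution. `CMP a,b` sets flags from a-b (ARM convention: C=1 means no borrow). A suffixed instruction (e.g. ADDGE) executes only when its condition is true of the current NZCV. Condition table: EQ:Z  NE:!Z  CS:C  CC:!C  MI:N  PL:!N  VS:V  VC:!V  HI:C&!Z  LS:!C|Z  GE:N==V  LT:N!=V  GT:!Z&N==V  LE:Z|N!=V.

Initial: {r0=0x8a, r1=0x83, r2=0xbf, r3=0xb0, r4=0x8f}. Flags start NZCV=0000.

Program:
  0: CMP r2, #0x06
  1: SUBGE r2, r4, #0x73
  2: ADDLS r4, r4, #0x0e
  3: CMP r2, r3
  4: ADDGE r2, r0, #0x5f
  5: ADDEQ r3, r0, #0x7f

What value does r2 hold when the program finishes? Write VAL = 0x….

VAL = 0xe9

[0] flags=1010 → (cmp)
[1] flags=1010 GE?F → skip
[2] flags=1010 LS?F → skip
[3] flags=0010 → (cmp)
[4] flags=0010 GE?T → r2=0xe9
[5] flags=0010 EQ?F → skip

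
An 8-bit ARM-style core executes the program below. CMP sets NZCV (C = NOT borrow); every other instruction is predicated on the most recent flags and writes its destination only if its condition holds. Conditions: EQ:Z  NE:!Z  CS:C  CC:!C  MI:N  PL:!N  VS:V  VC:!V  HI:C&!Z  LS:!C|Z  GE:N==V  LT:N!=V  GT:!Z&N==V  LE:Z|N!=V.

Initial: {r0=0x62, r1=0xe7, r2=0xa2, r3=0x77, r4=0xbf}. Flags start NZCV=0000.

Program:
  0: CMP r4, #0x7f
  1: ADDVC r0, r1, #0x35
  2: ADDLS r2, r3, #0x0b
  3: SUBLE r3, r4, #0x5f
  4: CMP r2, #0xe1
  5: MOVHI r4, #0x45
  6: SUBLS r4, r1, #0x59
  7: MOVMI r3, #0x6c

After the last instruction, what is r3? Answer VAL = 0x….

[0] flags=0011 → (cmp)
[1] flags=0011 VC?F → skip
[2] flags=0011 LS?F → skip
[3] flags=0011 LE?T → r3=0x60
[4] flags=1000 → (cmp)
[5] flags=1000 HI?F → skip
[6] flags=1000 LS?T → r4=0x8e
[7] flags=1000 MI?T → r3=0x6c

VAL = 0x6c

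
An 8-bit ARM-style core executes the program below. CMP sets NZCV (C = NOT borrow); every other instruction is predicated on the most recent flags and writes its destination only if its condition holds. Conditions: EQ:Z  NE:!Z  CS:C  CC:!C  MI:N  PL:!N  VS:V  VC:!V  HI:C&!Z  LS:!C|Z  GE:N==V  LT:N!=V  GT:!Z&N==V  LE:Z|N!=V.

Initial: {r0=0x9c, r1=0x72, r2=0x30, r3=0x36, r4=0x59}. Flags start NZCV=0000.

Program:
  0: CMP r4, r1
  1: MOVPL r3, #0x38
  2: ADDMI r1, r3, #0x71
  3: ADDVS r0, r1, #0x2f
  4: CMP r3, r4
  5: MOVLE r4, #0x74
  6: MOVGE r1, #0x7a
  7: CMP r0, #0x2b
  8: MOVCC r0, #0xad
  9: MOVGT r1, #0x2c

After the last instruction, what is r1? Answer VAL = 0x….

VAL = 0xa7

0: ✓ CMP  NZCV=1000
1: · MOVPL
2: ✓ ADDMI  r1←0xa7
3: · ADDVS
4: ✓ CMP  NZCV=1000
5: ✓ MOVLE  r4←0x74
6: · MOVGE
7: ✓ CMP  NZCV=0011
8: · MOVCC
9: · MOVGT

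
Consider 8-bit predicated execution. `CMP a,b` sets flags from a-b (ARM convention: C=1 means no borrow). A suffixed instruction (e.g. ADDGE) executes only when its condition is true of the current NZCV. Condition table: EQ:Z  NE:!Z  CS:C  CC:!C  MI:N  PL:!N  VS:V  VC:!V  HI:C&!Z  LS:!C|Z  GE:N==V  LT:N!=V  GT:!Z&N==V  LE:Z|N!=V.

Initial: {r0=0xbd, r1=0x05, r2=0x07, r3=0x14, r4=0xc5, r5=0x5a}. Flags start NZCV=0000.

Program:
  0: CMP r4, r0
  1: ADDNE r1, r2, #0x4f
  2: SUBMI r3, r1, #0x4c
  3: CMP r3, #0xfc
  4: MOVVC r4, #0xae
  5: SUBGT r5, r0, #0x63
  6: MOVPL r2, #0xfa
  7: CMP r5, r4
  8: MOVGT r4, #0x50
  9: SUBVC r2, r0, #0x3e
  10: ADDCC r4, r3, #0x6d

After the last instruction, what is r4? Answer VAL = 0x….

0: ✓ CMP  NZCV=0010
1: ✓ ADDNE  r1←0x56
2: · SUBMI
3: ✓ CMP  NZCV=0000
4: ✓ MOVVC  r4←0xae
5: ✓ SUBGT  r5←0x5a
6: ✓ MOVPL  r2←0xfa
7: ✓ CMP  NZCV=1001
8: ✓ MOVGT  r4←0x50
9: · SUBVC
10: ✓ ADDCC  r4←0x81

VAL = 0x81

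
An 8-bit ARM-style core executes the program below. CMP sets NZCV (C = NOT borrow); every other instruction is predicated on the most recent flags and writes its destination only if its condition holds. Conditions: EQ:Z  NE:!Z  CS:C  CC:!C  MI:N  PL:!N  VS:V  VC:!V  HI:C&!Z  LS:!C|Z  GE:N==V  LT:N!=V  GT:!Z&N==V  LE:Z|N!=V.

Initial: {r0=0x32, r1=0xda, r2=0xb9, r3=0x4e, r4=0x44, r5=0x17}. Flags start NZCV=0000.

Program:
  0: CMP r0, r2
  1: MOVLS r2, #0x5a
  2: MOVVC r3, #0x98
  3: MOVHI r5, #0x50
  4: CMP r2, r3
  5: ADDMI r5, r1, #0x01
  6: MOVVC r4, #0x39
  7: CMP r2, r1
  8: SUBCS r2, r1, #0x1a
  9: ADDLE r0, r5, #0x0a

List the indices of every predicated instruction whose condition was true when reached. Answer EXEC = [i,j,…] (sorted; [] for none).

[0] flags=0000 → (cmp)
[1] flags=0000 LS?T → r2=0x5a
[2] flags=0000 VC?T → r3=0x98
[3] flags=0000 HI?F → skip
[4] flags=1001 → (cmp)
[5] flags=1001 MI?T → r5=0xdb
[6] flags=1001 VC?F → skip
[7] flags=1001 → (cmp)
[8] flags=1001 CS?F → skip
[9] flags=1001 LE?F → skip

EXEC = [1,2,5]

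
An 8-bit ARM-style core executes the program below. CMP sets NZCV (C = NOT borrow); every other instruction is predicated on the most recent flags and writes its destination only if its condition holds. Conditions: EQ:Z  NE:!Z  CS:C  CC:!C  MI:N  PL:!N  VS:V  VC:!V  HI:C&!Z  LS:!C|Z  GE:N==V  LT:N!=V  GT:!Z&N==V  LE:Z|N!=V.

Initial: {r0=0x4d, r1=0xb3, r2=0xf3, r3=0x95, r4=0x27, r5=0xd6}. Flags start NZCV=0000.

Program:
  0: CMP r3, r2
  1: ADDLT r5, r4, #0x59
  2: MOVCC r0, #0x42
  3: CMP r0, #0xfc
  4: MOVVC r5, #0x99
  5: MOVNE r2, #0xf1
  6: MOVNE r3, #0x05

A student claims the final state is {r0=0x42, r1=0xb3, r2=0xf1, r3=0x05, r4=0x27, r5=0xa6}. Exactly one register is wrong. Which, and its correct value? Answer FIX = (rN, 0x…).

FIX = (r5, 0x99)

[0] flags=1000 → (cmp)
[1] flags=1000 LT?T → r5=0x80
[2] flags=1000 CC?T → r0=0x42
[3] flags=0000 → (cmp)
[4] flags=0000 VC?T → r5=0x99
[5] flags=0000 NE?T → r2=0xf1
[6] flags=0000 NE?T → r3=0x05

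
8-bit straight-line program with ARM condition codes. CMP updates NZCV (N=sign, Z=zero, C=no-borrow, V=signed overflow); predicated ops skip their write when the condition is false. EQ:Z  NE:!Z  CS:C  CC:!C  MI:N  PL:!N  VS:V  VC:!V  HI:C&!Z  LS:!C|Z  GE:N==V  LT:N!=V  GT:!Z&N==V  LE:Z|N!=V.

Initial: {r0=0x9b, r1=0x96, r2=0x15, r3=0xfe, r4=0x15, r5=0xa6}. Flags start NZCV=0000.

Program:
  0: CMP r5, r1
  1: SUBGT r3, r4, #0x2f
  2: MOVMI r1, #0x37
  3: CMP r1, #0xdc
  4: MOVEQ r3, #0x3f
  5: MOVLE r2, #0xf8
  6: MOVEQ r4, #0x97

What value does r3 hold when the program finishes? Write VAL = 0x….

[0] flags=0010 → (cmp)
[1] flags=0010 GT?T → r3=0xe6
[2] flags=0010 MI?F → skip
[3] flags=1000 → (cmp)
[4] flags=1000 EQ?F → skip
[5] flags=1000 LE?T → r2=0xf8
[6] flags=1000 EQ?F → skip

VAL = 0xe6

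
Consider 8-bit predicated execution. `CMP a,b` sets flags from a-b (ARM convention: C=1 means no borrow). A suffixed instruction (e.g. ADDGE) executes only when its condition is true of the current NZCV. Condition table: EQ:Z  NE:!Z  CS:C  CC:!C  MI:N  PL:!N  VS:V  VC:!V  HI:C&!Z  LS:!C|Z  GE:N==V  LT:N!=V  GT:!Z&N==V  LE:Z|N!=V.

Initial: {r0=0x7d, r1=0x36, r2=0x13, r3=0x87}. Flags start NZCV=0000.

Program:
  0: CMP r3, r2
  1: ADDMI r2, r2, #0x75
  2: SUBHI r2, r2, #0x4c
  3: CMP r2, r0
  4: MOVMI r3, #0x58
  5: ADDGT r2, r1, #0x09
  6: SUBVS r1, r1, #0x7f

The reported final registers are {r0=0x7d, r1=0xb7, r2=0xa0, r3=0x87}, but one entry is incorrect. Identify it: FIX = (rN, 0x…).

[0] flags=0011 → (cmp)
[1] flags=0011 MI?F → skip
[2] flags=0011 HI?T → r2=0xc7
[3] flags=0011 → (cmp)
[4] flags=0011 MI?F → skip
[5] flags=0011 GT?F → skip
[6] flags=0011 VS?T → r1=0xb7

FIX = (r2, 0xc7)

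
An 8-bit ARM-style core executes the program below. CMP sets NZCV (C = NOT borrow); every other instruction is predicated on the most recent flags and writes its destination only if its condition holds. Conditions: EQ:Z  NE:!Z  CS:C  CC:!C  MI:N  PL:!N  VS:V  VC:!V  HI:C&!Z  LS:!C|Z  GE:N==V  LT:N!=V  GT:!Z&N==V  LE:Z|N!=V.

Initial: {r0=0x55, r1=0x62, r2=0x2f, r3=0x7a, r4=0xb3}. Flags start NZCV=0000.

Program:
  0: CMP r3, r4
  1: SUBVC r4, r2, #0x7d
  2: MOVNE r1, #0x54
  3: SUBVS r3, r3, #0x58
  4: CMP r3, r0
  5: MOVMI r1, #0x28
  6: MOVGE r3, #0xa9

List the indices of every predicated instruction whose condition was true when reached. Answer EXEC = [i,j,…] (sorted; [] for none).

EXEC = [2,3,5]

[0] flags=1001 → (cmp)
[1] flags=1001 VC?F → skip
[2] flags=1001 NE?T → r1=0x54
[3] flags=1001 VS?T → r3=0x22
[4] flags=1000 → (cmp)
[5] flags=1000 MI?T → r1=0x28
[6] flags=1000 GE?F → skip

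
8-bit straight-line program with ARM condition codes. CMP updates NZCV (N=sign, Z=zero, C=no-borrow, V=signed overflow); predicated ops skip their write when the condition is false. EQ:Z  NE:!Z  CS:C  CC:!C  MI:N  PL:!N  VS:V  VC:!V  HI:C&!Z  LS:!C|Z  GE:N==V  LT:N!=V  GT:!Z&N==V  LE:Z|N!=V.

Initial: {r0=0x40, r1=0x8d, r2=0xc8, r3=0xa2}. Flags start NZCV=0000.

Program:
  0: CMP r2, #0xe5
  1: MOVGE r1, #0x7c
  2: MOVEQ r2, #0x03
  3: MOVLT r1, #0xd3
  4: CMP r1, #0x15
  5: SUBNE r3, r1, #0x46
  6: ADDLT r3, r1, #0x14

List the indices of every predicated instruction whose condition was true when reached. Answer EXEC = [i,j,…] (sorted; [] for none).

0: ✓ CMP  NZCV=1000
1: · MOVGE
2: · MOVEQ
3: ✓ MOVLT  r1←0xd3
4: ✓ CMP  NZCV=1010
5: ✓ SUBNE  r3←0x8d
6: ✓ ADDLT  r3←0xe7

EXEC = [3,5,6]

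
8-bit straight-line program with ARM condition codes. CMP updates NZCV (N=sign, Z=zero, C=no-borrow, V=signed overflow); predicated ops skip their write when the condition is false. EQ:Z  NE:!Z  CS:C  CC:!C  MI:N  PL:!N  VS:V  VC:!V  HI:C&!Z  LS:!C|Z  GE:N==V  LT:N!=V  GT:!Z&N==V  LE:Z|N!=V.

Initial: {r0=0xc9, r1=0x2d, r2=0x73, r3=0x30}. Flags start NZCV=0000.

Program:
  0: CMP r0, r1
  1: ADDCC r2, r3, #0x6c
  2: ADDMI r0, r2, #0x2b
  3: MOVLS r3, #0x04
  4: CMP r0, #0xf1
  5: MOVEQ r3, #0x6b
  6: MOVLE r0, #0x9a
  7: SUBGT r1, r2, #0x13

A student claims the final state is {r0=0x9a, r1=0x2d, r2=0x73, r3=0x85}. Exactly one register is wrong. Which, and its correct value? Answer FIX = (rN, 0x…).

FIX = (r3, 0x30)

[0] flags=1010 → (cmp)
[1] flags=1010 CC?F → skip
[2] flags=1010 MI?T → r0=0x9e
[3] flags=1010 LS?F → skip
[4] flags=1000 → (cmp)
[5] flags=1000 EQ?F → skip
[6] flags=1000 LE?T → r0=0x9a
[7] flags=1000 GT?F → skip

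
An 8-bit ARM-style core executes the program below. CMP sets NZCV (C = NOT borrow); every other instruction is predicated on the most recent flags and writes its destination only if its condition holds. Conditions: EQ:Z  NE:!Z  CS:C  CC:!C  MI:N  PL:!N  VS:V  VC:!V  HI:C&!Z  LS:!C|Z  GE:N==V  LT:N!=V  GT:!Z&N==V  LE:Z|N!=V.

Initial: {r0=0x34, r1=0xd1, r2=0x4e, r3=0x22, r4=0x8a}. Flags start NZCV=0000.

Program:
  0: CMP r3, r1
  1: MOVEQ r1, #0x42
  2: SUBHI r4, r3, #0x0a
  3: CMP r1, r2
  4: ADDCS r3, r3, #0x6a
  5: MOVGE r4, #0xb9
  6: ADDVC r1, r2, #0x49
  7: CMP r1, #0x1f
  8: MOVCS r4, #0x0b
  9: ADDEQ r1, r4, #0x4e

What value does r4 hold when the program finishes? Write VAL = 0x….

[0] flags=0000 → (cmp)
[1] flags=0000 EQ?F → skip
[2] flags=0000 HI?F → skip
[3] flags=1010 → (cmp)
[4] flags=1010 CS?T → r3=0x8c
[5] flags=1010 GE?F → skip
[6] flags=1010 VC?T → r1=0x97
[7] flags=0011 → (cmp)
[8] flags=0011 CS?T → r4=0x0b
[9] flags=0011 EQ?F → skip

VAL = 0x0b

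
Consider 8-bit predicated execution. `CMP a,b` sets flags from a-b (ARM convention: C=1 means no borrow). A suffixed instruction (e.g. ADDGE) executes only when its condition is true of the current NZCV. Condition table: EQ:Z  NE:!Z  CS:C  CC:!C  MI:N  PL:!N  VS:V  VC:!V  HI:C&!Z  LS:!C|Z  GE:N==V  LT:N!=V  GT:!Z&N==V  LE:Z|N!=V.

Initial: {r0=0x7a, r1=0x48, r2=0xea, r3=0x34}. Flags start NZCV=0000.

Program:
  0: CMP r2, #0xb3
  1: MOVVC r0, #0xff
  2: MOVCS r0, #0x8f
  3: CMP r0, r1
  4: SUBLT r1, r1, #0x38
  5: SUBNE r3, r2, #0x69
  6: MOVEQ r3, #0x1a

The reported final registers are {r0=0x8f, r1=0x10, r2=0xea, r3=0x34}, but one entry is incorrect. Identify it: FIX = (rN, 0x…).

FIX = (r3, 0x81)

0: ✓ CMP  NZCV=0010
1: ✓ MOVVC  r0←0xff
2: ✓ MOVCS  r0←0x8f
3: ✓ CMP  NZCV=0011
4: ✓ SUBLT  r1←0x10
5: ✓ SUBNE  r3←0x81
6: · MOVEQ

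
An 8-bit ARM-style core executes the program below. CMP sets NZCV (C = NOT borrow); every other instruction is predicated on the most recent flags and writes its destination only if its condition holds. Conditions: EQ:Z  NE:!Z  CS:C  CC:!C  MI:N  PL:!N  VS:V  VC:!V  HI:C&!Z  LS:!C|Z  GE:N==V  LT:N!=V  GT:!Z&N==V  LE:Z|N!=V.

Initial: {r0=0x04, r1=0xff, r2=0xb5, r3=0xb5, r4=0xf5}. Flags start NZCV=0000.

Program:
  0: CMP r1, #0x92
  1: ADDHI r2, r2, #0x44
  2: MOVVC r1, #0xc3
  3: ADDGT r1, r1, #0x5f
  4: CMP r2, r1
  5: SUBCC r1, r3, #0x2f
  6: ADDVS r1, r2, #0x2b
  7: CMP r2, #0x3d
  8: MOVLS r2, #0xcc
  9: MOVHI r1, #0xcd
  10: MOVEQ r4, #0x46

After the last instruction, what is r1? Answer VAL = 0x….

VAL = 0xcd

[0] flags=0010 → (cmp)
[1] flags=0010 HI?T → r2=0xf9
[2] flags=0010 VC?T → r1=0xc3
[3] flags=0010 GT?T → r1=0x22
[4] flags=1010 → (cmp)
[5] flags=1010 CC?F → skip
[6] flags=1010 VS?F → skip
[7] flags=1010 → (cmp)
[8] flags=1010 LS?F → skip
[9] flags=1010 HI?T → r1=0xcd
[10] flags=1010 EQ?F → skip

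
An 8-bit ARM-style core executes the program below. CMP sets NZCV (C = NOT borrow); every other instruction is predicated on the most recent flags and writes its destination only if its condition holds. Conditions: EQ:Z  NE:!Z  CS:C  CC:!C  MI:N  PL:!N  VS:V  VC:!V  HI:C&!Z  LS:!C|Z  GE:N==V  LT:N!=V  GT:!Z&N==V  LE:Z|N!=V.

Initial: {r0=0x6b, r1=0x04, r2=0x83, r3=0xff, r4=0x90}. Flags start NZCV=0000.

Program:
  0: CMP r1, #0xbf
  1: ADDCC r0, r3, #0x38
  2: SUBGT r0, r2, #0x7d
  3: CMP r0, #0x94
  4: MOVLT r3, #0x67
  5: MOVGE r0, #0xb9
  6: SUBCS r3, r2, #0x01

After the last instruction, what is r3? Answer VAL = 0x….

0: ✓ CMP  NZCV=0000
1: ✓ ADDCC  r0←0x37
2: ✓ SUBGT  r0←0x06
3: ✓ CMP  NZCV=0000
4: · MOVLT
5: ✓ MOVGE  r0←0xb9
6: · SUBCS

VAL = 0xff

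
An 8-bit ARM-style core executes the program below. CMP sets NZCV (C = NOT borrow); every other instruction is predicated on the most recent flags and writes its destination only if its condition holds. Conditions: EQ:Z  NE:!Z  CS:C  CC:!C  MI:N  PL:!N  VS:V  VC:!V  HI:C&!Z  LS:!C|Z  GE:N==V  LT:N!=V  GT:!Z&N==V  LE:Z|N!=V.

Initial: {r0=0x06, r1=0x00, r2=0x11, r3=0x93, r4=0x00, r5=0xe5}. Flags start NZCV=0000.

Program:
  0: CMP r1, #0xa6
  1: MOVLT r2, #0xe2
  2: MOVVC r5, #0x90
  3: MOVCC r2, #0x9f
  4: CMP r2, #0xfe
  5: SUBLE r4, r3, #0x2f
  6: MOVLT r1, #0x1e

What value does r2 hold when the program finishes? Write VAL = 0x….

VAL = 0x9f

[0] flags=0000 → (cmp)
[1] flags=0000 LT?F → skip
[2] flags=0000 VC?T → r5=0x90
[3] flags=0000 CC?T → r2=0x9f
[4] flags=1000 → (cmp)
[5] flags=1000 LE?T → r4=0x64
[6] flags=1000 LT?T → r1=0x1e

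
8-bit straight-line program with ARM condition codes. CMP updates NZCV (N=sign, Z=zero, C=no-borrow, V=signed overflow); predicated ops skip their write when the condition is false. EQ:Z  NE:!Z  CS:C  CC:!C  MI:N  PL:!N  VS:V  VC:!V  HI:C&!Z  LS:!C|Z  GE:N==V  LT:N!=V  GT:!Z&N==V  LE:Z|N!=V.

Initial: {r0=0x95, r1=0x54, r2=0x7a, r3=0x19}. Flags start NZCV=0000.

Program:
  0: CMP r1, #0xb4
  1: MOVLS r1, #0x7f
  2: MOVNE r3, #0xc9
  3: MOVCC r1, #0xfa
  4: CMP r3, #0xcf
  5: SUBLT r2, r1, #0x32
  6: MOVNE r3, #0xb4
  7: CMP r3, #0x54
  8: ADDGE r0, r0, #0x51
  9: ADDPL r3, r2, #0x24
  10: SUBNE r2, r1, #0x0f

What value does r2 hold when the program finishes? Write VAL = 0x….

[0] flags=1001 → (cmp)
[1] flags=1001 LS?T → r1=0x7f
[2] flags=1001 NE?T → r3=0xc9
[3] flags=1001 CC?T → r1=0xfa
[4] flags=1000 → (cmp)
[5] flags=1000 LT?T → r2=0xc8
[6] flags=1000 NE?T → r3=0xb4
[7] flags=0011 → (cmp)
[8] flags=0011 GE?F → skip
[9] flags=0011 PL?T → r3=0xec
[10] flags=0011 NE?T → r2=0xeb

VAL = 0xeb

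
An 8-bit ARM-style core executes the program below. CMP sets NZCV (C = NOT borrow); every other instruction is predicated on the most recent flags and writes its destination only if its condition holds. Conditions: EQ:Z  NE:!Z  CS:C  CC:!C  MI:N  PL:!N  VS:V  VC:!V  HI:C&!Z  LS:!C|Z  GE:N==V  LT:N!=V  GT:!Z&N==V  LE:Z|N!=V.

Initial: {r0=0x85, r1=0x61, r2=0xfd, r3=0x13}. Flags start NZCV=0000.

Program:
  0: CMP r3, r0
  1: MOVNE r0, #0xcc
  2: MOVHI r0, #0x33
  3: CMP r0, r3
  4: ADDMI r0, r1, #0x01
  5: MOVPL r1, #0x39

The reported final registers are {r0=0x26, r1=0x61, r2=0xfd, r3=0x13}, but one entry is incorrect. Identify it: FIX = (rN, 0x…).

0: ✓ CMP  NZCV=1001
1: ✓ MOVNE  r0←0xcc
2: · MOVHI
3: ✓ CMP  NZCV=1010
4: ✓ ADDMI  r0←0x62
5: · MOVPL

FIX = (r0, 0x62)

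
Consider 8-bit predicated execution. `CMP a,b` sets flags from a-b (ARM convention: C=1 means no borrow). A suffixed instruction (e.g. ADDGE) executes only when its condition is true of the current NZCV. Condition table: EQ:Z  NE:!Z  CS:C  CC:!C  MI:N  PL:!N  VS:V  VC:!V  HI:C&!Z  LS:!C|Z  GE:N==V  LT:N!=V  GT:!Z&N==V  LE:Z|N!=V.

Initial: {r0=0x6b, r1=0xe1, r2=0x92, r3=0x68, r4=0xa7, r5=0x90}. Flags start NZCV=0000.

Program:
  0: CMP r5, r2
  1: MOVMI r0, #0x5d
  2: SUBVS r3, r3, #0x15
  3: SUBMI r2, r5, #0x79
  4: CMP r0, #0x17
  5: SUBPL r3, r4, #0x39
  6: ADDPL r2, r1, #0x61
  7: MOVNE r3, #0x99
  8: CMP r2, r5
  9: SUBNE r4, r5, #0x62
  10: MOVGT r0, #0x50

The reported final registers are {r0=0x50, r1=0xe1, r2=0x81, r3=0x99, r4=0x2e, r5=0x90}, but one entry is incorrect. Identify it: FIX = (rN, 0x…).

0: ✓ CMP  NZCV=1000
1: ✓ MOVMI  r0←0x5d
2: · SUBVS
3: ✓ SUBMI  r2←0x17
4: ✓ CMP  NZCV=0010
5: ✓ SUBPL  r3←0x6e
6: ✓ ADDPL  r2←0x42
7: ✓ MOVNE  r3←0x99
8: ✓ CMP  NZCV=1001
9: ✓ SUBNE  r4←0x2e
10: ✓ MOVGT  r0←0x50

FIX = (r2, 0x42)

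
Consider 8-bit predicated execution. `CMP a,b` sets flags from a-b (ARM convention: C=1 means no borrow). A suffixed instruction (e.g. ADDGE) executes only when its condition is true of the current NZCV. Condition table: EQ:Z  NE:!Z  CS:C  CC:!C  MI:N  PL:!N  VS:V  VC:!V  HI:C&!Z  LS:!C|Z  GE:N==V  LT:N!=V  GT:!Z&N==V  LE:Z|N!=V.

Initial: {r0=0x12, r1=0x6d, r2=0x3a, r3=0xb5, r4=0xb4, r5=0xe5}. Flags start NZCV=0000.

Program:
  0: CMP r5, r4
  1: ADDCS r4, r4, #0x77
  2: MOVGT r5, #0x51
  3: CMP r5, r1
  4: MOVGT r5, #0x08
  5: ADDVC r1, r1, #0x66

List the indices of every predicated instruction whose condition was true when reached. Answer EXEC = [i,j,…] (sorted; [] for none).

EXEC = [1,2,5]

0: ✓ CMP  NZCV=0010
1: ✓ ADDCS  r4←0x2b
2: ✓ MOVGT  r5←0x51
3: ✓ CMP  NZCV=1000
4: · MOVGT
5: ✓ ADDVC  r1←0xd3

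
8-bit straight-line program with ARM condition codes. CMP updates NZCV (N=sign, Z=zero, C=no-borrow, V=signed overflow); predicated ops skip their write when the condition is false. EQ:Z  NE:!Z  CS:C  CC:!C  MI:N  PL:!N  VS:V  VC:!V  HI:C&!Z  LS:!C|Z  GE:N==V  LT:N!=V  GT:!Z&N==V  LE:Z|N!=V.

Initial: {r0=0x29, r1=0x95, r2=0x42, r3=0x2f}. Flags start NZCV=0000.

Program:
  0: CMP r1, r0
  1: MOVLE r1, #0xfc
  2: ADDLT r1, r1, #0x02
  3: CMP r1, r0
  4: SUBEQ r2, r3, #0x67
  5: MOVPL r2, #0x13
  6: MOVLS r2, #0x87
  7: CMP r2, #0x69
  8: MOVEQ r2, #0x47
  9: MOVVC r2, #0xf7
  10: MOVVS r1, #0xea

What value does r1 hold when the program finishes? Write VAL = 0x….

VAL = 0xfe

[0] flags=0011 → (cmp)
[1] flags=0011 LE?T → r1=0xfc
[2] flags=0011 LT?T → r1=0xfe
[3] flags=1010 → (cmp)
[4] flags=1010 EQ?F → skip
[5] flags=1010 PL?F → skip
[6] flags=1010 LS?F → skip
[7] flags=1000 → (cmp)
[8] flags=1000 EQ?F → skip
[9] flags=1000 VC?T → r2=0xf7
[10] flags=1000 VS?F → skip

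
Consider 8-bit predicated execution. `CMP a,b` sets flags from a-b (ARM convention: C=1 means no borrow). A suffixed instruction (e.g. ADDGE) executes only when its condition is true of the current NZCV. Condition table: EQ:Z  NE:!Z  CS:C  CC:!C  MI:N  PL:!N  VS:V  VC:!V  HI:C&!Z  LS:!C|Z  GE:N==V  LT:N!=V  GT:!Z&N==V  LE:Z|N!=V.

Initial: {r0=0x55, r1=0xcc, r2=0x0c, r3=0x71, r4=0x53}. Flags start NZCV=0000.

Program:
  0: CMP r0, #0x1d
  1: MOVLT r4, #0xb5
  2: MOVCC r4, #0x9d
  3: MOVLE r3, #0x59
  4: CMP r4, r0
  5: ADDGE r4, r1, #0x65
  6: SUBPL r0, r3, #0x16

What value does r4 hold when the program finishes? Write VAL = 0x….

VAL = 0x53

[0] flags=0010 → (cmp)
[1] flags=0010 LT?F → skip
[2] flags=0010 CC?F → skip
[3] flags=0010 LE?F → skip
[4] flags=1000 → (cmp)
[5] flags=1000 GE?F → skip
[6] flags=1000 PL?F → skip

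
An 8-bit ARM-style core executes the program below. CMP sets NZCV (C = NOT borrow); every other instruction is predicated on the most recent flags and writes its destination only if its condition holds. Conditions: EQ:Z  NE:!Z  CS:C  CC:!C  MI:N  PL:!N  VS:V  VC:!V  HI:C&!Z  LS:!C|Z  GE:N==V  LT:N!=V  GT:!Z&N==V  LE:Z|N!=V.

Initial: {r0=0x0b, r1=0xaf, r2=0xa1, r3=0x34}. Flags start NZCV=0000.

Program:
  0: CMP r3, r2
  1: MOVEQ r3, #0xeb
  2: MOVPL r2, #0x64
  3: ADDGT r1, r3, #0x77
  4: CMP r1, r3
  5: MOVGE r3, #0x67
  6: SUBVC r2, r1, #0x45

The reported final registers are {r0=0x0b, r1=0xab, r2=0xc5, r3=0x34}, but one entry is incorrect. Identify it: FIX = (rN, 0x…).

FIX = (r2, 0xa1)

[0] flags=1001 → (cmp)
[1] flags=1001 EQ?F → skip
[2] flags=1001 PL?F → skip
[3] flags=1001 GT?T → r1=0xab
[4] flags=0011 → (cmp)
[5] flags=0011 GE?F → skip
[6] flags=0011 VC?F → skip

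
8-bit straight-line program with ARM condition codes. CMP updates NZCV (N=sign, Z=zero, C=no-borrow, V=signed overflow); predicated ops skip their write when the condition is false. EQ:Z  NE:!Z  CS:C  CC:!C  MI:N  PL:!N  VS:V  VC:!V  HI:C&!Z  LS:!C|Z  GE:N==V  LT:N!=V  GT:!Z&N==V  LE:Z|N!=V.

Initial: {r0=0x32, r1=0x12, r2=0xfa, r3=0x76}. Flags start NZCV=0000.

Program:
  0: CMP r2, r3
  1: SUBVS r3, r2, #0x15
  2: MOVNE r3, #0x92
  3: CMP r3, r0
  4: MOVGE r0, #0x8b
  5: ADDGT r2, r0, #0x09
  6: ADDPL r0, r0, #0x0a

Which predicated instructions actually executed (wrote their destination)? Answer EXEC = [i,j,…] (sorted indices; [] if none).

[0] flags=1010 → (cmp)
[1] flags=1010 VS?F → skip
[2] flags=1010 NE?T → r3=0x92
[3] flags=0011 → (cmp)
[4] flags=0011 GE?F → skip
[5] flags=0011 GT?F → skip
[6] flags=0011 PL?T → r0=0x3c

EXEC = [2,6]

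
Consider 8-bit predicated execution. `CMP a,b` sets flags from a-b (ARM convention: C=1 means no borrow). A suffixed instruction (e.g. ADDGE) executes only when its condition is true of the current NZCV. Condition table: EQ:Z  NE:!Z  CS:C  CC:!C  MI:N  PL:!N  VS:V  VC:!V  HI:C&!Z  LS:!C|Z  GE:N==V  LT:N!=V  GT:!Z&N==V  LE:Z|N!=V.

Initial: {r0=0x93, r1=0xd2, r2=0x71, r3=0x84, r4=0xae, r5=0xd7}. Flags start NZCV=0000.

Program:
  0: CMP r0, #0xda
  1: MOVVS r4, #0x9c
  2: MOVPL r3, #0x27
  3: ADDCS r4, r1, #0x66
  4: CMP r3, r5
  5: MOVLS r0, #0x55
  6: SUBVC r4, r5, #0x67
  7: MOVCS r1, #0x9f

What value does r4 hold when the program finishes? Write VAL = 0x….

[0] flags=1000 → (cmp)
[1] flags=1000 VS?F → skip
[2] flags=1000 PL?F → skip
[3] flags=1000 CS?F → skip
[4] flags=1000 → (cmp)
[5] flags=1000 LS?T → r0=0x55
[6] flags=1000 VC?T → r4=0x70
[7] flags=1000 CS?F → skip

VAL = 0x70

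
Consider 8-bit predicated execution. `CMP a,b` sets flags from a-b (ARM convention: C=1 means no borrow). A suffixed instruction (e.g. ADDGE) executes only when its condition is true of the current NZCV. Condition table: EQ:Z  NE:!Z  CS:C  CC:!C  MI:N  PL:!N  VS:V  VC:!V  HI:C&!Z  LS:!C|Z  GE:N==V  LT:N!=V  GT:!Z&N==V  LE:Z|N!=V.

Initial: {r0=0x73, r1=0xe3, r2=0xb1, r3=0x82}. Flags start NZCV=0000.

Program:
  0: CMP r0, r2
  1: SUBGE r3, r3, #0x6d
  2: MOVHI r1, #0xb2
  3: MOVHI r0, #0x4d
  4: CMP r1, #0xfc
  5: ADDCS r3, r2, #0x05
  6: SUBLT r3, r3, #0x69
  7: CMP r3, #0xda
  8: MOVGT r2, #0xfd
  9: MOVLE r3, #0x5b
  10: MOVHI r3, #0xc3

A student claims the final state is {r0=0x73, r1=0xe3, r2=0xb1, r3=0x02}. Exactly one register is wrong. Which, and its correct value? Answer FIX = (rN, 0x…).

FIX = (r3, 0x5b)

[0] flags=1001 → (cmp)
[1] flags=1001 GE?T → r3=0x15
[2] flags=1001 HI?F → skip
[3] flags=1001 HI?F → skip
[4] flags=1000 → (cmp)
[5] flags=1000 CS?F → skip
[6] flags=1000 LT?T → r3=0xac
[7] flags=1000 → (cmp)
[8] flags=1000 GT?F → skip
[9] flags=1000 LE?T → r3=0x5b
[10] flags=1000 HI?F → skip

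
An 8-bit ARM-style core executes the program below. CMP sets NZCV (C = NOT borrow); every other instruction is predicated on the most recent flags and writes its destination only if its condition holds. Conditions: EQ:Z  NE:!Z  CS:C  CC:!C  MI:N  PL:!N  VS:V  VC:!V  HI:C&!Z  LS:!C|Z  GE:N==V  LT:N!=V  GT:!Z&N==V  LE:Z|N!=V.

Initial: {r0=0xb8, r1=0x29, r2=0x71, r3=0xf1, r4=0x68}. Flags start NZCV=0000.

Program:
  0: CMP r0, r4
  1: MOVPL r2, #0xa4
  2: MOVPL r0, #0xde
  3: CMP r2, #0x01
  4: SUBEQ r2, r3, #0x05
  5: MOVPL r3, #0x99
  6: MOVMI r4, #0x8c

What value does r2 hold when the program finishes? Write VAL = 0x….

0: ✓ CMP  NZCV=0011
1: ✓ MOVPL  r2←0xa4
2: ✓ MOVPL  r0←0xde
3: ✓ CMP  NZCV=1010
4: · SUBEQ
5: · MOVPL
6: ✓ MOVMI  r4←0x8c

VAL = 0xa4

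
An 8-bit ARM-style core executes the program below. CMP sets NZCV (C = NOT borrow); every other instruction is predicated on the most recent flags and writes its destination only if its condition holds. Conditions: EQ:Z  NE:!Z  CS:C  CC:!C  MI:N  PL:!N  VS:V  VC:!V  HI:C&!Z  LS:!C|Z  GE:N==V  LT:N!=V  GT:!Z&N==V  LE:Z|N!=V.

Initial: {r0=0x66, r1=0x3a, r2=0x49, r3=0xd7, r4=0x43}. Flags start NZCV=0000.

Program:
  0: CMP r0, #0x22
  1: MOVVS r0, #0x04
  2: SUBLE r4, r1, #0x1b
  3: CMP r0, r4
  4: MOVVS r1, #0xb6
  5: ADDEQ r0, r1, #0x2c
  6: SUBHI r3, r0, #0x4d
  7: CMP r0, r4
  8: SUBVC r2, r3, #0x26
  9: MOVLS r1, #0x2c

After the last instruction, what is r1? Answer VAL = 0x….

VAL = 0x3a

0: ✓ CMP  NZCV=0010
1: · MOVVS
2: · SUBLE
3: ✓ CMP  NZCV=0010
4: · MOVVS
5: · ADDEQ
6: ✓ SUBHI  r3←0x19
7: ✓ CMP  NZCV=0010
8: ✓ SUBVC  r2←0xf3
9: · MOVLS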